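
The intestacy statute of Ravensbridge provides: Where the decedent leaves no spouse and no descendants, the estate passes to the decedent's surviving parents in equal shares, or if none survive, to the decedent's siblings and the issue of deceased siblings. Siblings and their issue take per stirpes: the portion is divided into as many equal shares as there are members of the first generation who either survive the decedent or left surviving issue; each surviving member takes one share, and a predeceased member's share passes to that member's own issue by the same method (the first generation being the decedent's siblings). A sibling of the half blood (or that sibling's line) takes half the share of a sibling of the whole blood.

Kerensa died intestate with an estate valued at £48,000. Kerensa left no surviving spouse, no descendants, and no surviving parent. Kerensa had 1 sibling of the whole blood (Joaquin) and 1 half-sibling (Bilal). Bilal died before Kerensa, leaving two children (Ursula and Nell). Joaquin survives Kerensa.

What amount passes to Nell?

The entire £48,000 passes to the siblings and their issue.
Counting each half-blood sibling's line as half a unit, there are 3/2 units in £48,000, so one unit is £32,000. Whole-blood lines (Joaquin) take £32,000 each; half-blood lines (Bilal) take £16,000 each.
Bilal's share (£16,000) is divided into 2 shares of £8,000: Ursula and Nell each take £8,000.

Nell receives £8,000.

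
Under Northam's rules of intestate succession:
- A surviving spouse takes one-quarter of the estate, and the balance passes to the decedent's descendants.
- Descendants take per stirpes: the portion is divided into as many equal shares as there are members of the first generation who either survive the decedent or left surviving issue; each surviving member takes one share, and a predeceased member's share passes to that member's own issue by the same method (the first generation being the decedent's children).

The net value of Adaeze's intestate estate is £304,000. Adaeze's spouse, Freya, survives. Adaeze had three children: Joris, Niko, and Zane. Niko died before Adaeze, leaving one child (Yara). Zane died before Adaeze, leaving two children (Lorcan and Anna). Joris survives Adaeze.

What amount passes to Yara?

Yara receives £76,000.

Freya takes one-quarter of £304,000 = £76,000. The remaining £228,000 passes to the descendants.
The descendants' portion (£228,000) is divided into 3 shares of £76,000: Joris takes £76,000; Niko's £76,000 share passes to Niko's issue; Zane's £76,000 share passes to Zane's issue.
Niko's share (£76,000) passes entirely to Yara.
Zane's share (£76,000) is divided into 2 shares of £38,000: Lorcan and Anna each take £38,000.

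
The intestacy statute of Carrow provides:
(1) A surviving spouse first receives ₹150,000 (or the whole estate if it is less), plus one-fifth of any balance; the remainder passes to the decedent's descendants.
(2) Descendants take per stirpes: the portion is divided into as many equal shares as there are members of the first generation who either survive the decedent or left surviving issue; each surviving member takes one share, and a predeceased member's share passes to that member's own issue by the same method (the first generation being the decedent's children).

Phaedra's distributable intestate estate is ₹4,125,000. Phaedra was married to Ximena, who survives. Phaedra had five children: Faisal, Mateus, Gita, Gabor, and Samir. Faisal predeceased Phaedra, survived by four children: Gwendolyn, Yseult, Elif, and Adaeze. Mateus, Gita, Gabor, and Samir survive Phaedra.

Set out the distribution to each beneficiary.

Ximena: ₹945,000; Gwendolyn: ₹159,000; Yseult: ₹159,000; Elif: ₹159,000; Adaeze: ₹159,000; Mateus: ₹636,000; Gita: ₹636,000; Gabor: ₹636,000; Samir: ₹636,000

Ximena first takes ₹150,000, leaving a balance of ₹3,975,000. Ximena then takes one-fifth of the balance (₹795,000), for a total of ₹945,000. The remaining ₹3,180,000 passes to the descendants.
The descendants' portion (₹3,180,000) is divided into 5 shares of ₹636,000: Mateus, Gita, Gabor, and Samir each take ₹636,000; Faisal's ₹636,000 share passes to Faisal's issue.
Faisal's share (₹636,000) is divided into 4 shares of ₹159,000: Gwendolyn, Yseult, Elif, and Adaeze each take ₹159,000.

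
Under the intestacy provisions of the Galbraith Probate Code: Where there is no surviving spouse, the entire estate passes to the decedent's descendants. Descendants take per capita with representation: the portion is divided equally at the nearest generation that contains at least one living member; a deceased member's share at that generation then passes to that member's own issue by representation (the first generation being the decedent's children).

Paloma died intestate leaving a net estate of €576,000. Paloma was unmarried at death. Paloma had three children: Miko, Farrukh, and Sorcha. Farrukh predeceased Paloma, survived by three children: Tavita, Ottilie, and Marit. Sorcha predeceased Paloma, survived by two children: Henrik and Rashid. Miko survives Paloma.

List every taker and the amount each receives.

Miko: €192,000; Tavita: €64,000; Ottilie: €64,000; Marit: €64,000; Henrik: €96,000; Rashid: €96,000

The entire €576,000 passes to the descendants.
That amount (€576,000) is divided into 3 shares of €192,000: Miko takes €192,000; Farrukh's €192,000 share passes to Farrukh's issue; Sorcha's €192,000 share passes to Sorcha's issue.
Farrukh's share (€192,000) is divided into 3 shares of €64,000: Tavita, Ottilie, and Marit each take €64,000.
Sorcha's share (€192,000) is divided into 2 shares of €96,000: Henrik and Rashid each take €96,000.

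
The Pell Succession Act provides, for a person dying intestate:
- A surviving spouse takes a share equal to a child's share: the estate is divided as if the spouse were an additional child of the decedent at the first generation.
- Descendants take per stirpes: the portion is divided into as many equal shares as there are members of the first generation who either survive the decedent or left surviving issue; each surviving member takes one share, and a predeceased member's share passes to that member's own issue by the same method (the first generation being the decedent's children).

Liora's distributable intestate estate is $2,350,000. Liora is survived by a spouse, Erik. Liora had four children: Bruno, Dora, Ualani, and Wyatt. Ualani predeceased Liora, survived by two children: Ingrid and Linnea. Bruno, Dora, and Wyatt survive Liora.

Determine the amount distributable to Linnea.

Linnea receives $235,000.

The spouse counts as an additional share at the children's level, so there are 5 primary shares of $470,000. Erik takes one such share ($470,000).
The children's combined portion ($1,880,000) is divided into 4 shares of $470,000: Bruno, Dora, and Wyatt each take $470,000; Ualani's $470,000 share passes to Ualani's issue.
Ualani's share ($470,000) is divided into 2 shares of $235,000: Ingrid and Linnea each take $235,000.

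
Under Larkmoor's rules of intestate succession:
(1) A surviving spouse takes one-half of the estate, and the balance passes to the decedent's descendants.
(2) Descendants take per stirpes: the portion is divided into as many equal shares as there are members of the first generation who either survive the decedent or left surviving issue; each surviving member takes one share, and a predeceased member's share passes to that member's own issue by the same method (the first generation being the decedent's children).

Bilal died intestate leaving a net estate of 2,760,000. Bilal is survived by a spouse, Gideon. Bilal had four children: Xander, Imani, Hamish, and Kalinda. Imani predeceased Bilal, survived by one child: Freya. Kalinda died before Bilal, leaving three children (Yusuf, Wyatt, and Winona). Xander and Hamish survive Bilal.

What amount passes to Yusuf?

Gideon takes one-half of 2,760,000 = 1,380,000. The remaining 1,380,000 passes to the descendants.
The descendants' portion (1,380,000) is divided into 4 shares of 345,000: Xander and Hamish each take 345,000; Imani's 345,000 share passes to Imani's issue; Kalinda's 345,000 share passes to Kalinda's issue.
Imani's share (345,000) passes entirely to Freya.
Kalinda's share (345,000) is divided into 3 shares of 115,000: Yusuf, Wyatt, and Winona each take 115,000.

Yusuf receives 115,000.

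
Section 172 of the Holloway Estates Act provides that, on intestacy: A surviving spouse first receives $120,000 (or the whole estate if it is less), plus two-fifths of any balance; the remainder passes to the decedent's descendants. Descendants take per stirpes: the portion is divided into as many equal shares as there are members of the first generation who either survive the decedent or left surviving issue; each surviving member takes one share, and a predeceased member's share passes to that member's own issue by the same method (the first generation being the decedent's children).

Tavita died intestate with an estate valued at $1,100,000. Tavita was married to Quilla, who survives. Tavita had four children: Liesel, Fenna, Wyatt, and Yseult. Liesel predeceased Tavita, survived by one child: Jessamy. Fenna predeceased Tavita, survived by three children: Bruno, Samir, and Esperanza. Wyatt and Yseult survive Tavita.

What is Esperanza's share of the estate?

Esperanza receives $49,000.

Quilla first takes $120,000, leaving a balance of $980,000. Quilla then takes two-fifths of the balance ($392,000), for a total of $512,000. The remaining $588,000 passes to the descendants.
The descendants' portion ($588,000) is divided into 4 shares of $147,000: Wyatt and Yseult each take $147,000; Liesel's $147,000 share passes to Liesel's issue; Fenna's $147,000 share passes to Fenna's issue.
Liesel's share ($147,000) passes entirely to Jessamy.
Fenna's share ($147,000) is divided into 3 shares of $49,000: Bruno, Samir, and Esperanza each take $49,000.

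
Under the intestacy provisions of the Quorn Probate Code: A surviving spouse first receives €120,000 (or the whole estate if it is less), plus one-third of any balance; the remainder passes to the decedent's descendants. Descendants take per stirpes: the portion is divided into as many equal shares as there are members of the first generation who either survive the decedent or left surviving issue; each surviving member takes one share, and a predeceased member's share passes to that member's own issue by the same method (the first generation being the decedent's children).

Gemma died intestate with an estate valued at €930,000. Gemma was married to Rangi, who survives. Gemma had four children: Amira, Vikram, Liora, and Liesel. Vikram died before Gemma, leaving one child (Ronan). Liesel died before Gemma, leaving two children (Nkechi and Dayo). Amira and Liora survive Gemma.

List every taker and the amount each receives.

Rangi: €390,000; Amira: €135,000; Ronan: €135,000; Liora: €135,000; Nkechi: €67,500; Dayo: €67,500

Rangi first takes €120,000, leaving a balance of €810,000. Rangi then takes one-third of the balance (€270,000), for a total of €390,000. The remaining €540,000 passes to the descendants.
The descendants' portion (€540,000) is divided into 4 shares of €135,000: Amira and Liora each take €135,000; Vikram's €135,000 share passes to Vikram's issue; Liesel's €135,000 share passes to Liesel's issue.
Vikram's share (€135,000) passes entirely to Ronan.
Liesel's share (€135,000) is divided into 2 shares of €67,500: Nkechi and Dayo each take €67,500.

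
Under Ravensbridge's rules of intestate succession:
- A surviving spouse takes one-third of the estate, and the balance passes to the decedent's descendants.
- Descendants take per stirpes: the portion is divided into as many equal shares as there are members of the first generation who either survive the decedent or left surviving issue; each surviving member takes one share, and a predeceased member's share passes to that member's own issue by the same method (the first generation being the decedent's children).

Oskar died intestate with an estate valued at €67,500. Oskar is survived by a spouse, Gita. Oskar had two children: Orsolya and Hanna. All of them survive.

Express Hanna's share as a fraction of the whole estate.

Gita takes one-third of €67,500 = €22,500. The remaining €45,000 passes to the descendants.
The descendants' portion (€45,000) is divided into 2 shares of €22,500: Orsolya and Hanna each take €22,500.

Hanna receives 1/3 of the estate.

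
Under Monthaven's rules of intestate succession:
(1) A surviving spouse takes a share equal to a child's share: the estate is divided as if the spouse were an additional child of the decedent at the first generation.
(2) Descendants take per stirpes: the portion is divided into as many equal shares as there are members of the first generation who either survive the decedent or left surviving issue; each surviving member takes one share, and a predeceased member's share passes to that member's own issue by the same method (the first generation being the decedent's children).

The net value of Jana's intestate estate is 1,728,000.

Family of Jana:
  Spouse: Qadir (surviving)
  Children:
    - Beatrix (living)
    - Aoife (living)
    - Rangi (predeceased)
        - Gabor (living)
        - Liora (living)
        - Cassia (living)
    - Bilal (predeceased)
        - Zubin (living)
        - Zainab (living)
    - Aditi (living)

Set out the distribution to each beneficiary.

The spouse counts as an additional share at the children's level, so there are 6 primary shares of 288,000. Qadir takes one such share (288,000).
The children's combined portion (1,440,000) is divided into 5 shares of 288,000: Beatrix, Aoife, and Aditi each take 288,000; Rangi's 288,000 share passes to Rangi's issue; Bilal's 288,000 share passes to Bilal's issue.
Rangi's share (288,000) is divided into 3 shares of 96,000: Gabor, Liora, and Cassia each take 96,000.
Bilal's share (288,000) is divided into 2 shares of 144,000: Zubin and Zainab each take 144,000.

Qadir: 288,000; Beatrix: 288,000; Aoife: 288,000; Gabor: 96,000; Liora: 96,000; Cassia: 96,000; Zubin: 144,000; Zainab: 144,000; Aditi: 288,000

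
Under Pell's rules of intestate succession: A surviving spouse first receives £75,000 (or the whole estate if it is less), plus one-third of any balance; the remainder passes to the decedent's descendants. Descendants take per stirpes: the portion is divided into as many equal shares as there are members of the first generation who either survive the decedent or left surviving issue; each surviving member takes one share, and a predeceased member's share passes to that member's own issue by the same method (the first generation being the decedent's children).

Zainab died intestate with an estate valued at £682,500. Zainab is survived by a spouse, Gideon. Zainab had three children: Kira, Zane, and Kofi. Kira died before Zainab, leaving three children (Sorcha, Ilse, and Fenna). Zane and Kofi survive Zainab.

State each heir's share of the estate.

Gideon first takes £75,000, leaving a balance of £607,500. Gideon then takes one-third of the balance (£202,500), for a total of £277,500. The remaining £405,000 passes to the descendants.
The descendants' portion (£405,000) is divided into 3 shares of £135,000: Zane and Kofi each take £135,000; Kira's £135,000 share passes to Kira's issue.
Kira's share (£135,000) is divided into 3 shares of £45,000: Sorcha, Ilse, and Fenna each take £45,000.

Gideon: £277,500; Sorcha: £45,000; Ilse: £45,000; Fenna: £45,000; Zane: £135,000; Kofi: £135,000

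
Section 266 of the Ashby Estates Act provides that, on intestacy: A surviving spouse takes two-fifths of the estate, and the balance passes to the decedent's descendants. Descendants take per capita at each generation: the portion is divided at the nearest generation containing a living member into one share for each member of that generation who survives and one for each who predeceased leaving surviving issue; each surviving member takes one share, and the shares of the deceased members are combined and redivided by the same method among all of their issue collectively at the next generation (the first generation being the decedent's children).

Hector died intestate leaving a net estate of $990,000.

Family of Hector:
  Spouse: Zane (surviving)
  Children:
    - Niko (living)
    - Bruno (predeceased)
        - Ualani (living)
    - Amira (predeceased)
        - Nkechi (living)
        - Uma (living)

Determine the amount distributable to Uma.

Zane takes two-fifths of $990,000 = $396,000. The remaining $594,000 passes to the descendants.
The descendants' portion ($594,000) is divided at the children's generation into 3 shares of $198,000. Niko takes $198,000. The 2 shares of the deceased (Bruno and Amira) are combined into a pool of $396,000.
That pool ($396,000) is divided at the grandchildren's generation equally among Ualani, Nkechi, and Uma: $132,000 each.

Uma receives $132,000.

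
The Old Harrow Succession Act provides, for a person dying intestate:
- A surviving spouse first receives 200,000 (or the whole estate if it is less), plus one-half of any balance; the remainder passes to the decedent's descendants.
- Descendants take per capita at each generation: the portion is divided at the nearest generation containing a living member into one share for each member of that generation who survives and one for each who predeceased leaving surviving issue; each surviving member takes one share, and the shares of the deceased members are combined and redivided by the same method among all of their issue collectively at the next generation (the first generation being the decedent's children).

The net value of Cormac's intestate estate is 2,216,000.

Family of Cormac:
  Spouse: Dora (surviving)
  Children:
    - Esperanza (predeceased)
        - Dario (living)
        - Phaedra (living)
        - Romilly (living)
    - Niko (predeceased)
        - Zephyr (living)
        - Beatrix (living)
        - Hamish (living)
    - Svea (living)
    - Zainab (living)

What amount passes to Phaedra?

Phaedra receives 84,000.

Dora first takes 200,000, leaving a balance of 2,016,000. Dora then takes one-half of the balance (1,008,000), for a total of 1,208,000. The remaining 1,008,000 passes to the descendants.
The descendants' portion (1,008,000) is divided at the children's generation into 4 shares of 252,000. Svea and Zainab each take 252,000. The 2 shares of the deceased (Esperanza and Niko) are combined into a pool of 504,000.
That pool (504,000) is divided at the grandchildren's generation equally among Dario, Phaedra, Romilly, Zephyr, Beatrix, and Hamish: 84,000 each.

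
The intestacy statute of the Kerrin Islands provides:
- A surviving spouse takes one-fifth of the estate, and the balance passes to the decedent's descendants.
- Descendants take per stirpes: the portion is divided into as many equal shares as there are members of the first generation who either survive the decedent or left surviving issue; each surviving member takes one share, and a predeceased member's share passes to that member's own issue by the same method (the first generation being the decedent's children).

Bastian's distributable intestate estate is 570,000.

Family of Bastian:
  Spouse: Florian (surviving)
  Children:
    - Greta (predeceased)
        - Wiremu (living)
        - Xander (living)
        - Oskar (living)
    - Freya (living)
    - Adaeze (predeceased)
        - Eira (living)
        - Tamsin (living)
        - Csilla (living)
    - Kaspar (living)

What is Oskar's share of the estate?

Florian takes one-fifth of 570,000 = 114,000. The remaining 456,000 passes to the descendants.
The descendants' portion (456,000) is divided into 4 shares of 114,000: Freya and Kaspar each take 114,000; Greta's 114,000 share passes to Greta's issue; Adaeze's 114,000 share passes to Adaeze's issue.
Greta's share (114,000) is divided into 3 shares of 38,000: Wiremu, Xander, and Oskar each take 38,000.
Adaeze's share (114,000) is divided into 3 shares of 38,000: Eira, Tamsin, and Csilla each take 38,000.

Oskar receives 38,000.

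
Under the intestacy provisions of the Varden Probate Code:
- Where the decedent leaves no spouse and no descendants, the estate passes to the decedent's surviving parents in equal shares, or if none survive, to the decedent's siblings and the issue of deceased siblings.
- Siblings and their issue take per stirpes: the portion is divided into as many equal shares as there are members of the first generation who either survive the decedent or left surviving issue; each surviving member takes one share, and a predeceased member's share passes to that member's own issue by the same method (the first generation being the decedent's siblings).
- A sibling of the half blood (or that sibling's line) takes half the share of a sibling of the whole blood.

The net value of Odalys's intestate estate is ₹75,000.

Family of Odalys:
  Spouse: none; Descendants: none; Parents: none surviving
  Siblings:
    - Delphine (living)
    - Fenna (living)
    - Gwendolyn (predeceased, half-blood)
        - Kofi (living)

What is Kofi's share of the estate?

Kofi receives ₹15,000.

The entire ₹75,000 passes to the siblings and their issue.
Counting each half-blood sibling's line as half a unit, there are 5/2 units in ₹75,000, so one unit is ₹30,000. Whole-blood lines (Delphine and Fenna) take ₹30,000 each; half-blood lines (Gwendolyn) take ₹15,000 each.
Gwendolyn's share (₹15,000) passes entirely to Kofi.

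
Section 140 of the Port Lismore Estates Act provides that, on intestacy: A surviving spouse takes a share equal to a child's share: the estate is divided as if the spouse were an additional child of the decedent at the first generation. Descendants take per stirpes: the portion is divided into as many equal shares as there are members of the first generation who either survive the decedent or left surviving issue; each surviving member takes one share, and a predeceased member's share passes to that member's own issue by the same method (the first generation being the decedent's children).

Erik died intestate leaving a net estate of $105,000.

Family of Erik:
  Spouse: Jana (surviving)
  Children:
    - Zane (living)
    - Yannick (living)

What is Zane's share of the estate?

Zane receives $35,000.

The spouse counts as an additional share at the children's level, so there are 3 primary shares of $35,000. Jana takes one such share ($35,000).
The children's combined portion ($70,000) is divided into 2 shares of $35,000: Zane and Yannick each take $35,000.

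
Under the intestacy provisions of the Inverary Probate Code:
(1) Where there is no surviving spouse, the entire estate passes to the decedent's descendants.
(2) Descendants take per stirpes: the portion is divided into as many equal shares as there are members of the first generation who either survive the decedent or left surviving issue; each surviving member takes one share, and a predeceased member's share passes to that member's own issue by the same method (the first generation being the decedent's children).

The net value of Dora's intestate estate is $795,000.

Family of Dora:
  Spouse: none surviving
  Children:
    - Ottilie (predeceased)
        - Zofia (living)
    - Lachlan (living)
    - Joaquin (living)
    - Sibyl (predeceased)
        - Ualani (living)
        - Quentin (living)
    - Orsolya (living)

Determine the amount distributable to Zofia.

Zofia receives $159,000.

The entire $795,000 passes to the descendants.
That amount ($795,000) is divided into 5 shares of $159,000: Lachlan, Joaquin, and Orsolya each take $159,000; Ottilie's $159,000 share passes to Ottilie's issue; Sibyl's $159,000 share passes to Sibyl's issue.
Ottilie's share ($159,000) passes entirely to Zofia.
Sibyl's share ($159,000) is divided into 2 shares of $79,500: Ualani and Quentin each take $79,500.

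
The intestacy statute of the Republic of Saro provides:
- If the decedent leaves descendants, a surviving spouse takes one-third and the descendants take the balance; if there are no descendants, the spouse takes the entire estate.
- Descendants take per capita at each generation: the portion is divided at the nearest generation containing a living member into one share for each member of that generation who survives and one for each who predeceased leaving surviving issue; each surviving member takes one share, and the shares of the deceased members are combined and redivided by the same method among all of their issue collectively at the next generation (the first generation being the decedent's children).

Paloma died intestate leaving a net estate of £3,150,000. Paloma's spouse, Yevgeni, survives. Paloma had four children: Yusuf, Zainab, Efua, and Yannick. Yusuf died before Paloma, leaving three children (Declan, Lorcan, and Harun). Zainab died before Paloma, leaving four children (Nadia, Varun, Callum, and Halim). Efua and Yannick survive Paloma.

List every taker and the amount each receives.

Yevgeni: £1,050,000; Declan: £150,000; Lorcan: £150,000; Harun: £150,000; Nadia: £150,000; Varun: £150,000; Callum: £150,000; Halim: £150,000; Efua: £525,000; Yannick: £525,000

Yevgeni takes one-third of £3,150,000 = £1,050,000. The remaining £2,100,000 passes to the descendants.
The descendants' portion (£2,100,000) is divided at the children's generation into 4 shares of £525,000. Efua and Yannick each take £525,000. The 2 shares of the deceased (Yusuf and Zainab) are combined into a pool of £1,050,000.
That pool (£1,050,000) is divided at the grandchildren's generation equally among Declan, Lorcan, Harun, Nadia, Varun, Callum, and Halim: £150,000 each.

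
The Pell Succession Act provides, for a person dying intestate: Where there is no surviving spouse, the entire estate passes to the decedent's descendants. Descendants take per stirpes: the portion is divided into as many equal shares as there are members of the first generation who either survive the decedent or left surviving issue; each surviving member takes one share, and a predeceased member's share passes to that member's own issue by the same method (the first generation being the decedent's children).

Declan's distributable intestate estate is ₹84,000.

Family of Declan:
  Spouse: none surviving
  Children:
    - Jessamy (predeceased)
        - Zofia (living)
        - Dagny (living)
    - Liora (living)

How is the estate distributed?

The entire ₹84,000 passes to the descendants.
That amount (₹84,000) is divided into 2 shares of ₹42,000: Liora takes ₹42,000; Jessamy's ₹42,000 share passes to Jessamy's issue.
Jessamy's share (₹42,000) is divided into 2 shares of ₹21,000: Zofia and Dagny each take ₹21,000.

Zofia: ₹21,000; Dagny: ₹21,000; Liora: ₹42,000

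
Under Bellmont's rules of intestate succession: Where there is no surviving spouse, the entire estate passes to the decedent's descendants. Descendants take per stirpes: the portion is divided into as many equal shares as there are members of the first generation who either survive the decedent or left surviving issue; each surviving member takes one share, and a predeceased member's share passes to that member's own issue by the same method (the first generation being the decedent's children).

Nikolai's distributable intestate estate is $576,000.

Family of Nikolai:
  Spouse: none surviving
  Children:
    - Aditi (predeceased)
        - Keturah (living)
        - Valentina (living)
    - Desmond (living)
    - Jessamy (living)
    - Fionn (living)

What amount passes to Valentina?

The entire $576,000 passes to the descendants.
That amount ($576,000) is divided into 4 shares of $144,000: Desmond, Jessamy, and Fionn each take $144,000; Aditi's $144,000 share passes to Aditi's issue.
Aditi's share ($144,000) is divided into 2 shares of $72,000: Keturah and Valentina each take $72,000.

Valentina receives $72,000.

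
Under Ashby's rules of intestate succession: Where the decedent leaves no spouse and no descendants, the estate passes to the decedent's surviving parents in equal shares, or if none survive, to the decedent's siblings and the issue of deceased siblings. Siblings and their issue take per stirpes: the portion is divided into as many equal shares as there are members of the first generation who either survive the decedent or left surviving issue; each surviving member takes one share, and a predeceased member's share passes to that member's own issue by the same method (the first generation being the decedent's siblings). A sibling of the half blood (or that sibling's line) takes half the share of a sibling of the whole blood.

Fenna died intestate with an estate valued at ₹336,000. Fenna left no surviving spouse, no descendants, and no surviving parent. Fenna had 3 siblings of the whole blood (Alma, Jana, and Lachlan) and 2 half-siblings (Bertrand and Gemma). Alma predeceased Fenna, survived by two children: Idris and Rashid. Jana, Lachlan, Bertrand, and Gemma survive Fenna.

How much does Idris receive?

The entire ₹336,000 passes to the siblings and their issue.
Counting each half-blood sibling's line as half a unit, there are 4 units in ₹336,000, so one unit is ₹84,000. Whole-blood lines (Alma, Jana, and Lachlan) take ₹84,000 each; half-blood lines (Bertrand and Gemma) take ₹42,000 each.
Alma's share (₹84,000) is divided into 2 shares of ₹42,000: Idris and Rashid each take ₹42,000.

Idris receives ₹42,000.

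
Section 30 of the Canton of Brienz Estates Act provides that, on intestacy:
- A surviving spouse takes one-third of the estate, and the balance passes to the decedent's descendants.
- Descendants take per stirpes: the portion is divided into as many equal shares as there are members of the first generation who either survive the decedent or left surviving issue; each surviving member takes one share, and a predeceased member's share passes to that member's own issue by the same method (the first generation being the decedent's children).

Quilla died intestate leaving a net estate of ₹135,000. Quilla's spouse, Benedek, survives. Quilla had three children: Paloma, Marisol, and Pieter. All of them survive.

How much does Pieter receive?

Benedek takes one-third of ₹135,000 = ₹45,000. The remaining ₹90,000 passes to the descendants.
The descendants' portion (₹90,000) is divided into 3 shares of ₹30,000: Paloma, Marisol, and Pieter each take ₹30,000.

Pieter receives ₹30,000.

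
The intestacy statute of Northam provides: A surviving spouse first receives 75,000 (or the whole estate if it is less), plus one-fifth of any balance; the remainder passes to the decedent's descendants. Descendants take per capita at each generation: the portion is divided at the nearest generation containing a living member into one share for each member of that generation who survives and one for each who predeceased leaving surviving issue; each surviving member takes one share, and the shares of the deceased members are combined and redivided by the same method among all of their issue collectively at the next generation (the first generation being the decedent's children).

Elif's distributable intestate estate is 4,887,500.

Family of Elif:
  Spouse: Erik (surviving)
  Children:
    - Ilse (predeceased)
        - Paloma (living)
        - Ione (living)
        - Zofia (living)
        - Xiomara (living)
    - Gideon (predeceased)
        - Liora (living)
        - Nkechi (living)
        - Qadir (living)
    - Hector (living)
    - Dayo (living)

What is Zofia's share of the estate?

Erik first takes 75,000, leaving a balance of 4,812,500. Erik then takes one-fifth of the balance (962,500), for a total of 1,037,500. The remaining 3,850,000 passes to the descendants.
The descendants' portion (3,850,000) is divided at the children's generation into 4 shares of 962,500. Hector and Dayo each take 962,500. The 2 shares of the deceased (Ilse and Gideon) are combined into a pool of 1,925,000.
That pool (1,925,000) is divided at the grandchildren's generation equally among Paloma, Ione, Zofia, Xiomara, Liora, Nkechi, and Qadir: 275,000 each.

Zofia receives 275,000.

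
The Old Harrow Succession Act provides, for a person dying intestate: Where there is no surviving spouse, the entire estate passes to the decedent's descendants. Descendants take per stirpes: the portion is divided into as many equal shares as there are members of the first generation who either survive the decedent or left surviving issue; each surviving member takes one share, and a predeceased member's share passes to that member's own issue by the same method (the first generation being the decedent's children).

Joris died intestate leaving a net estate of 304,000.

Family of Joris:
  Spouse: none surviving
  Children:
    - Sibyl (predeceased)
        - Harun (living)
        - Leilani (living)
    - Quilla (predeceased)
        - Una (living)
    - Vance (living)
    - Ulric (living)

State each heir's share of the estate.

The entire 304,000 passes to the descendants.
That amount (304,000) is divided into 4 shares of 76,000: Vance and Ulric each take 76,000; Sibyl's 76,000 share passes to Sibyl's issue; Quilla's 76,000 share passes to Quilla's issue.
Sibyl's share (76,000) is divided into 2 shares of 38,000: Harun and Leilani each take 38,000.
Quilla's share (76,000) passes entirely to Una.

Harun: 38,000; Leilani: 38,000; Una: 76,000; Vance: 76,000; Ulric: 76,000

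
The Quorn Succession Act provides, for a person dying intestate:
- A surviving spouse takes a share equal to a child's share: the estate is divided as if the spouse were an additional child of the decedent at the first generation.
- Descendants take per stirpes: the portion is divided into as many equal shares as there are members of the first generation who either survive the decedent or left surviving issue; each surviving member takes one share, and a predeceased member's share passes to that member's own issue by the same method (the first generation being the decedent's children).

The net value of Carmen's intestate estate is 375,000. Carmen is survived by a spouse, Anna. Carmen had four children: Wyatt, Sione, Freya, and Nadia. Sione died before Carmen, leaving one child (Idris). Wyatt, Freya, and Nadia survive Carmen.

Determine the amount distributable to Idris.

Idris receives 75,000.

The spouse counts as an additional share at the children's level, so there are 5 primary shares of 75,000. Anna takes one such share (75,000).
The children's combined portion (300,000) is divided into 4 shares of 75,000: Wyatt, Freya, and Nadia each take 75,000; Sione's 75,000 share passes to Sione's issue.
Sione's share (75,000) passes entirely to Idris.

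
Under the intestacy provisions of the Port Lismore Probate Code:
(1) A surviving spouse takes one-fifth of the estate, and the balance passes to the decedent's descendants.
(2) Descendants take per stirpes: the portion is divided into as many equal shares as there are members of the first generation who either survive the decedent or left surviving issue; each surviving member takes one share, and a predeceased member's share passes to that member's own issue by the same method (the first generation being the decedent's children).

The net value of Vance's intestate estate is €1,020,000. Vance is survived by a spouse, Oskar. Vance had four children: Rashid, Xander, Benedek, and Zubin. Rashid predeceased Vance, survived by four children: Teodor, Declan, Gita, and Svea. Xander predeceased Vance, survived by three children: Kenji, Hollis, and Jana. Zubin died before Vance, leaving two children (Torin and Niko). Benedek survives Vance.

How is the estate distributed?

Oskar takes one-fifth of €1,020,000 = €204,000. The remaining €816,000 passes to the descendants.
The descendants' portion (€816,000) is divided into 4 shares of €204,000: Benedek takes €204,000; Rashid's €204,000 share passes to Rashid's issue; Xander's €204,000 share passes to Xander's issue; Zubin's €204,000 share passes to Zubin's issue.
Rashid's share (€204,000) is divided into 4 shares of €51,000: Teodor, Declan, Gita, and Svea each take €51,000.
Xander's share (€204,000) is divided into 3 shares of €68,000: Kenji, Hollis, and Jana each take €68,000.
Zubin's share (€204,000) is divided into 2 shares of €102,000: Torin and Niko each take €102,000.

Oskar: €204,000; Teodor: €51,000; Declan: €51,000; Gita: €51,000; Svea: €51,000; Kenji: €68,000; Hollis: €68,000; Jana: €68,000; Benedek: €204,000; Torin: €102,000; Niko: €102,000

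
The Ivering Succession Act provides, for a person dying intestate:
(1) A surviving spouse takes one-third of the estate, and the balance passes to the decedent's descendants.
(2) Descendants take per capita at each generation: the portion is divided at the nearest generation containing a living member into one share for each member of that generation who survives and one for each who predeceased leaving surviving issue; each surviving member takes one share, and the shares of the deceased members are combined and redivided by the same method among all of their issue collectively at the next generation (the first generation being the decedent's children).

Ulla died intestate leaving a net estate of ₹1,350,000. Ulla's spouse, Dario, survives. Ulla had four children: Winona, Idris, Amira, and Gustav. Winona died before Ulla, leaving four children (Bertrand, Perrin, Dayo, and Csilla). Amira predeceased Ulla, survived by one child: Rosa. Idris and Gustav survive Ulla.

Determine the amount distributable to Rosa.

Rosa receives ₹90,000.

Dario takes one-third of ₹1,350,000 = ₹450,000. The remaining ₹900,000 passes to the descendants.
The descendants' portion (₹900,000) is divided at the children's generation into 4 shares of ₹225,000. Idris and Gustav each take ₹225,000. The 2 shares of the deceased (Winona and Amira) are combined into a pool of ₹450,000.
That pool (₹450,000) is divided at the grandchildren's generation equally among Bertrand, Perrin, Dayo, Csilla, and Rosa: ₹90,000 each.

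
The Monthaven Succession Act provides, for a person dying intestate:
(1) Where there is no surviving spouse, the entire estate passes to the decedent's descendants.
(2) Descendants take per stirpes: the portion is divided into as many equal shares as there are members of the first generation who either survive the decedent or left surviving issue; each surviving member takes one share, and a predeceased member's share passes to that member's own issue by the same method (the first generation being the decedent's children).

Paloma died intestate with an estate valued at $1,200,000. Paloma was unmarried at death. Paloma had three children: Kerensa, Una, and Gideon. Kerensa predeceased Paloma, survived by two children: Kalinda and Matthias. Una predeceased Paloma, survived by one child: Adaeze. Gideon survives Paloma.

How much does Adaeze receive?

The entire $1,200,000 passes to the descendants.
That amount ($1,200,000) is divided into 3 shares of $400,000: Gideon takes $400,000; Kerensa's $400,000 share passes to Kerensa's issue; Una's $400,000 share passes to Una's issue.
Kerensa's share ($400,000) is divided into 2 shares of $200,000: Kalinda and Matthias each take $200,000.
Una's share ($400,000) passes entirely to Adaeze.

Adaeze receives $400,000.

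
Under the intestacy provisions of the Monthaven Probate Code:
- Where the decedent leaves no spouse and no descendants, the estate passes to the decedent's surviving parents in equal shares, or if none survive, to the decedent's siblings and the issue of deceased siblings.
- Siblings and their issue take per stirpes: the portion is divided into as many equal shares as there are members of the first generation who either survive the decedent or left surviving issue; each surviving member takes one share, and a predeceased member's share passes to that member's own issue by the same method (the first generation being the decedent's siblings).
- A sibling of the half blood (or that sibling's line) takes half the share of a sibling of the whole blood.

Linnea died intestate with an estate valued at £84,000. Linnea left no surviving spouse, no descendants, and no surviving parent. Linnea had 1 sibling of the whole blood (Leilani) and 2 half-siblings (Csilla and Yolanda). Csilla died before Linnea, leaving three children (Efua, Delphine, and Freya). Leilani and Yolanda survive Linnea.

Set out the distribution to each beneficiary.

The entire £84,000 passes to the siblings and their issue.
Counting each half-blood sibling's line as half a unit, there are 2 units in £84,000, so one unit is £42,000. Whole-blood lines (Leilani) take £42,000 each; half-blood lines (Csilla and Yolanda) take £21,000 each.
Csilla's share (£21,000) is divided into 3 shares of £7,000: Efua, Delphine, and Freya each take £7,000.

Efua: £7,000; Delphine: £7,000; Freya: £7,000; Leilani: £42,000; Yolanda: £21,000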